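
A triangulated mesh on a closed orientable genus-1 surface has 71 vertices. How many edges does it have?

213

χ = 2 − 2·1 = 0, and every face is a triangle so 3F = 2E.
V − E + F = 0 with E = 3F/2 gives 71 − (3/2 − 1)·F = 0, so F = 142 and E = 213.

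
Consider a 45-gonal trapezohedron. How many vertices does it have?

92

The n-trapezohedron (dual of the n-antiprism) has V = 2·45 + 2 = 92, E = 4·45 = 180, F = 2·45 = 90.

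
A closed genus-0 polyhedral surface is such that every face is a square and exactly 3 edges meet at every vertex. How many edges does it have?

12

Each face has 4 edges and each edge borders two faces, so 2E = 4F.
Each vertex has degree 3, so 3V = 2E and hence V = 4F/3.
Euler: V − E + F = 2 ⇒ (4F/3) − (4F/2) + F = 2.
Multiply by 6: (8 − 12 + 6)F = 12, i.e. 2F = 12.
So F = 6, E = 4·6/2 = 12, V = 4·6/3 = 8.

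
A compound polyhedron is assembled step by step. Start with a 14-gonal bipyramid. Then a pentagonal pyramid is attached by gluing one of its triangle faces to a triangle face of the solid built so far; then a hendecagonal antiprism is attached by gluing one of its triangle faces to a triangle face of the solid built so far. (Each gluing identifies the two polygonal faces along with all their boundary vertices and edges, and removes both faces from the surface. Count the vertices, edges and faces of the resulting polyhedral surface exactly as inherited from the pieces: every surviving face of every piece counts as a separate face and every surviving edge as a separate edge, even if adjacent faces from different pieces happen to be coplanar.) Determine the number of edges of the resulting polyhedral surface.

90

A 14-gonal bipyramid: V=16, E=42, F=28.
Attach a pentagonal pyramid (V=6, E=10, F=6) along a 3-gon: merge 3 vertices and 3 edges, delete both glued faces → V=19, E=49, F=32.
Attach a hendecagonal antiprism (V=22, E=44, F=24) along a 3-gon: merge 3 vertices and 3 edges, delete both glued faces → V=38, E=90, F=54.
Check: V − E + F = 38 − 90 + 54 = 2.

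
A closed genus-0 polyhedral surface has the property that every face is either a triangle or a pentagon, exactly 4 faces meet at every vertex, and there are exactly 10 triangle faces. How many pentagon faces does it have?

2

Let x be the number of pentagons; then F = 10 + x.
Edge–face incidences: 2E = 3·10 + 5·x = 30 + 5x.
Every vertex has degree 4, so 4V = 2E.
Euler: V − E + F = 2 ⇒ (2E)/4 − E + (10 + x) = 2.
Multiply by 8: 2·(2E) − 4·(2E) + 8·(10 + x) = 16, i.e. 80 + 8x − 2·(30 + 5x) = 16.
Collecting terms: −2x + 20 = 16, so −2x = −4, so x = 2.
Then 2E = 30 + 5·2 = 40, so E = 20, V = 2E/4 = 10, F = 10 + 2 = 12.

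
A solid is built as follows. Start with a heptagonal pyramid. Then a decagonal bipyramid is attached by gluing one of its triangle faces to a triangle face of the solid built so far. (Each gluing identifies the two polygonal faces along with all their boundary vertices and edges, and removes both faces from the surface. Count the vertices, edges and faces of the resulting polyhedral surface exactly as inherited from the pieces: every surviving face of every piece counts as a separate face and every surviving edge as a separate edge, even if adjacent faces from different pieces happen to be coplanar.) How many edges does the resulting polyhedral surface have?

A heptagonal pyramid: V=8, E=14, F=8.
Attach a decagonal bipyramid (V=12, E=30, F=20) along a 3-gon: merge 3 vertices and 3 edges, delete both glued faces → V=17, E=41, F=26.
Check: V − E + F = 17 − 41 + 26 = 2.

41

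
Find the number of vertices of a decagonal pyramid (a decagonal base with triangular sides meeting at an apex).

11

A pyramid on an n-gon base has one n-gon and n triangles: V = 10 + 1 = 11, E = 2·10 = 20, F = 10 + 1 = 11.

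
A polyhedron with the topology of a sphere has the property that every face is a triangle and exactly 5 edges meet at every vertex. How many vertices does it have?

12

Each face has 3 edges and each edge borders two faces, so 2E = 3F.
Each vertex has degree 5, so 5V = 2E and hence V = 3F/5.
Euler: V − E + F = 2 ⇒ (3F/5) − (3F/2) + F = 2.
Multiply by 10: (6 − 15 + 10)F = 20, i.e. 1F = 20.
So F = 20, E = 3·20/2 = 30, V = 3·20/5 = 12.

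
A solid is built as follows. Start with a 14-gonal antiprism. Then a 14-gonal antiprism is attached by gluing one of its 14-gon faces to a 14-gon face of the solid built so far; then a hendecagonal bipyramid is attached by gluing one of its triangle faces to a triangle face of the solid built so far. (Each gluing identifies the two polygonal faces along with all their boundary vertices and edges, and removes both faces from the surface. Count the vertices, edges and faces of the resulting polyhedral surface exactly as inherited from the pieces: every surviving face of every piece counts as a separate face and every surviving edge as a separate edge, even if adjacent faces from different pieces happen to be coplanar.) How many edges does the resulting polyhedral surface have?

A 14-gonal antiprism: V=28, E=56, F=30.
Attach a 14-gonal antiprism (V=28, E=56, F=30) along a 14-gon: merge 14 vertices and 14 edges, delete both glued faces → V=42, E=98, F=58.
Attach a hendecagonal bipyramid (V=13, E=33, F=22) along a 3-gon: merge 3 vertices and 3 edges, delete both glued faces → V=52, E=128, F=78.
Check: V − E + F = 52 − 128 + 78 = 2.

128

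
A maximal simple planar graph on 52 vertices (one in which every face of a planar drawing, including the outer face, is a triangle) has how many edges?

In a plane triangulation 3F = 2E and V − E + F = 2, so E = 3V − 6 = 3·52 − 6 = 150.

150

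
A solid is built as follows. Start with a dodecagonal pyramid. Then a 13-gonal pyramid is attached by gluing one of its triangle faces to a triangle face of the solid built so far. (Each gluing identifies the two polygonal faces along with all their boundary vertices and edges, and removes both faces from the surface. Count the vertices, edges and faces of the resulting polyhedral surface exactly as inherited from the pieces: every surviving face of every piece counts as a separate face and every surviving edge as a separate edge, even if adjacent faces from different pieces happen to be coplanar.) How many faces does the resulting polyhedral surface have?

25

A dodecagonal pyramid: V=13, E=24, F=13.
Attach a 13-gonal pyramid (V=14, E=26, F=14) along a 3-gon: merge 3 vertices and 3 edges, delete both glued faces → V=24, E=47, F=25.
Check: V − E + F = 24 − 47 + 25 = 2.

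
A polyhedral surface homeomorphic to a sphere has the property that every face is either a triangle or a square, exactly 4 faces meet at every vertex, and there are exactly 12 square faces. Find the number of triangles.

Let x be the number of triangles; then F = 12 + x.
Edge–face incidences: 2E = 4·12 + 3·x = 48 + 3x.
Every vertex has degree 4, so 4V = 2E.
Euler: V − E + F = 2 ⇒ (2E)/4 − E + (12 + x) = 2.
Multiply by 8: 2·(2E) − 4·(2E) + 8·(12 + x) = 16, i.e. 96 + 8x − 2·(48 + 3x) = 16.
Collecting terms: 2x = 16, so x = 8.
Then 2E = 48 + 3·8 = 72, so E = 36, V = 2E/4 = 18, F = 12 + 8 = 20.

8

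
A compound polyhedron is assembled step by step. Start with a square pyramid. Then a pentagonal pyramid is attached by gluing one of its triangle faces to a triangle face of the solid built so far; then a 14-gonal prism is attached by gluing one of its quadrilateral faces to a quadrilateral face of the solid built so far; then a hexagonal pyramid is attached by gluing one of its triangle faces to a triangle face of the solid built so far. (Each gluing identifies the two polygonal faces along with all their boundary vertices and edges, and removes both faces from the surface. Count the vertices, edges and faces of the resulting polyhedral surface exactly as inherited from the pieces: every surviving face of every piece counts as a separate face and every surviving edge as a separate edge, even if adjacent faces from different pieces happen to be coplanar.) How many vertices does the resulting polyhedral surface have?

36

A square pyramid: V=5, E=8, F=5.
Attach a pentagonal pyramid (V=6, E=10, F=6) along a 3-gon: merge 3 vertices and 3 edges, delete both glued faces → V=8, E=15, F=9.
Attach a 14-gonal prism (V=28, E=42, F=16) along a 4-gon: merge 4 vertices and 4 edges, delete both glued faces → V=32, E=53, F=23.
Attach a hexagonal pyramid (V=7, E=12, F=7) along a 3-gon: merge 3 vertices and 3 edges, delete both glued faces → V=36, E=62, F=28.
Check: V − E + F = 36 − 62 + 28 = 2.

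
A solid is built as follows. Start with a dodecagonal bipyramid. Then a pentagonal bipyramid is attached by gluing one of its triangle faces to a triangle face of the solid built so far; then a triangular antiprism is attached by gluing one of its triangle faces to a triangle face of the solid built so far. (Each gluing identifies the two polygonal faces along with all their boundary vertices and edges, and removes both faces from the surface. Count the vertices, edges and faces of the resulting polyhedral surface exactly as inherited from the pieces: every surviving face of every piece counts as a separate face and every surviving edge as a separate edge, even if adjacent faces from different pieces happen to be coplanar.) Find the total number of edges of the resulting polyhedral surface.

57

A dodecagonal bipyramid: V=14, E=36, F=24.
Attach a pentagonal bipyramid (V=7, E=15, F=10) along a 3-gon: merge 3 vertices and 3 edges, delete both glued faces → V=18, E=48, F=32.
Attach a triangular antiprism (V=6, E=12, F=8) along a 3-gon: merge 3 vertices and 3 edges, delete both glued faces → V=21, E=57, F=38.
Check: V − E + F = 21 − 57 + 38 = 2.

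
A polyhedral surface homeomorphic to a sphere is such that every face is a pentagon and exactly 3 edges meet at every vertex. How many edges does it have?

Each face has 5 edges and each edge borders two faces, so 2E = 5F.
Each vertex has degree 3, so 3V = 2E and hence V = 5F/3.
Euler: V − E + F = 2 ⇒ (5F/3) − (5F/2) + F = 2.
Multiply by 6: (10 − 15 + 6)F = 12, i.e. 1F = 12.
So F = 12, E = 5·12/2 = 30, V = 5·12/3 = 20.

30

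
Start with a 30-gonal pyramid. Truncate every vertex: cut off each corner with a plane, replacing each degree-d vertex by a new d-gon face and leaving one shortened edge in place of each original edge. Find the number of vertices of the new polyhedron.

120

The base solid has V = 31, E = 60, F = 31.
Truncation replaces each original edge-end by a new vertex, so V′ = 2E = 120.
Each original edge survives, and each old vertex of degree d contributes d new edges; summing degrees gives Σd = 2E, so E′ = E + 2E = 3E = 180.
Each original face survives and each original vertex becomes one new face: F′ = F + V = 62.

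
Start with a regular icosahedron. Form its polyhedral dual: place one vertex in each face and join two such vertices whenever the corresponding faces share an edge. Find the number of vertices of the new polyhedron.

The base solid has V = 12, E = 30, F = 20.
The dual swaps V and F and preserves E: V′ = F = 20, E′ = E = 30, F′ = V = 12.

20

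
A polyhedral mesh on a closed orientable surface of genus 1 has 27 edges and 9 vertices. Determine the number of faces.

For a closed orientable surface of genus 1, χ = 2 − 2·1 = 0.
F = 0 − V + E = 0 − 9 + 27 = 18.

18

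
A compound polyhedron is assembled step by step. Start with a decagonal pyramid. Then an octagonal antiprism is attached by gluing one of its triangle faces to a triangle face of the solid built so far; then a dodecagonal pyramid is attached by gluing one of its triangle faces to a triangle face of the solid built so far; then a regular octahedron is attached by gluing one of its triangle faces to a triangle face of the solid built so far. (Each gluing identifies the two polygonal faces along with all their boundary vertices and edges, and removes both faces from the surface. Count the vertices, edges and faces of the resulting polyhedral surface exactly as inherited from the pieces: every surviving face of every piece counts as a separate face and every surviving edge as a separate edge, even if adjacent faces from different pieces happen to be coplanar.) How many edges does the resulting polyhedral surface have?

A decagonal pyramid: V=11, E=20, F=11.
Attach an octagonal antiprism (V=16, E=32, F=18) along a 3-gon: merge 3 vertices and 3 edges, delete both glued faces → V=24, E=49, F=27.
Attach a dodecagonal pyramid (V=13, E=24, F=13) along a 3-gon: merge 3 vertices and 3 edges, delete both glued faces → V=34, E=70, F=38.
Attach a regular octahedron (V=6, E=12, F=8) along a 3-gon: merge 3 vertices and 3 edges, delete both glued faces → V=37, E=79, F=44.
Check: V − E + F = 37 − 79 + 44 = 2.

79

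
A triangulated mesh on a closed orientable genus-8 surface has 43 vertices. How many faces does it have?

χ = 2 − 2·8 = -14, and every face is a triangle so 3F = 2E.
V − E + F = -14 with E = 3F/2 gives 43 − (3/2 − 1)·F = -14, so F = 114 and E = 171.

114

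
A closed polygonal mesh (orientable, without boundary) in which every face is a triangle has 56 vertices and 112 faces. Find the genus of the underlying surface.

Every face is a triangle, so 2E = 3·112 = 336, giving E = 168.
χ = V − E + F = 56 − 168 + 112 = 0.
For a closed orientable surface χ = 2 − 2g, so g = (2 − (0))/2 = 1.

1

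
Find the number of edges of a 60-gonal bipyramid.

180

A bipyramid over an n-gon has 2n triangular faces and n + 2 vertices: V = 60 + 2 = 62, E = 3·60 = 180, F = 2·60 = 120.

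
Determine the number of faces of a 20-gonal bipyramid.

40

A bipyramid over an n-gon has 2n triangular faces and n + 2 vertices: V = 20 + 2 = 22, E = 3·20 = 60, F = 2·20 = 40.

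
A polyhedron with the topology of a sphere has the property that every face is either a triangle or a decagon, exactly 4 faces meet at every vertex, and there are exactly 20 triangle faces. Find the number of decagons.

2

Let x be the number of decagons; then F = 20 + x.
Edge–face incidences: 2E = 3·20 + 10·x = 60 + 10x.
Every vertex has degree 4, so 4V = 2E.
Euler: V − E + F = 2 ⇒ (2E)/4 − E + (20 + x) = 2.
Multiply by 8: 2·(2E) − 4·(2E) + 8·(20 + x) = 16, i.e. 160 + 8x − 2·(60 + 10x) = 16.
Collecting terms: −12x + 40 = 16, so −12x = −24, so x = 2.
Then 2E = 60 + 10·2 = 80, so E = 40, V = 2E/4 = 20, F = 20 + 2 = 22.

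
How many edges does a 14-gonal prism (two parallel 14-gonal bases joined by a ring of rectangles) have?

A prism on an n-gon has two n-gon bases and n rectangular sides: V = 2·14 = 28, E = 3·14 = 42, F = 14 + 2 = 16.
Check: V − E + F = 28 − 42 + 16 = 2.

42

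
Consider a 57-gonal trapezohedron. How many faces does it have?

114

The n-trapezohedron (dual of the n-antiprism) has V = 2·57 + 2 = 116, E = 4·57 = 228, F = 2·57 = 114.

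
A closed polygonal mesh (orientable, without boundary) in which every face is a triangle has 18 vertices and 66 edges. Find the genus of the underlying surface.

Every face is a triangle and each edge borders two faces, so 3F = 2·66, giving F = 44.
χ = V − E + F = 18 − 66 + 44 = -4.
For a closed orientable surface χ = 2 − 2g, so g = (2 − (-4))/2 = 3.

3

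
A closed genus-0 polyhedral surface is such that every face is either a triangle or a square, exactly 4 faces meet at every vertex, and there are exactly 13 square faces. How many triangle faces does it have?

8

Let x be the number of triangles; then F = 13 + x.
Edge–face incidences: 2E = 4·13 + 3·x = 52 + 3x.
Every vertex has degree 4, so 4V = 2E.
Euler: V − E + F = 2 ⇒ (2E)/4 − E + (13 + x) = 2.
Multiply by 8: 2·(2E) − 4·(2E) + 8·(13 + x) = 16, i.e. 104 + 8x − 2·(52 + 3x) = 16.
Collecting terms: 2x = 16, so x = 8.
Then 2E = 52 + 3·8 = 76, so E = 38, V = 2E/4 = 19, F = 13 + 8 = 21.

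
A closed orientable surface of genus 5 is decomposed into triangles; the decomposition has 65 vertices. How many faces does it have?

146

χ = 2 − 2·5 = -8, and every face is a triangle so 3F = 2E.
V − E + F = -8 with E = 3F/2 gives 65 − (3/2 − 1)·F = -8, so F = 146 and E = 219.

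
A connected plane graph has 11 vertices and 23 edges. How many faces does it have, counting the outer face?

14

Euler's formula for a connected plane graph: V − E + F = 2, so F = 2 − 11 + 23 = 14.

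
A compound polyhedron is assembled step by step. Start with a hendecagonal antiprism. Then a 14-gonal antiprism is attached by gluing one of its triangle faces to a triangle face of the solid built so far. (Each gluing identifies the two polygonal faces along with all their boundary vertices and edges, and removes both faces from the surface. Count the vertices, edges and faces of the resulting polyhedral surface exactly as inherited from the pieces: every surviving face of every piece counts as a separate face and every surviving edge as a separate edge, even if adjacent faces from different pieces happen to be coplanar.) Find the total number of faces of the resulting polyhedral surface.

52

A hendecagonal antiprism: V=22, E=44, F=24.
Attach a 14-gonal antiprism (V=28, E=56, F=30) along a 3-gon: merge 3 vertices and 3 edges, delete both glued faces → V=47, E=97, F=52.
Check: V − E + F = 47 − 97 + 52 = 2.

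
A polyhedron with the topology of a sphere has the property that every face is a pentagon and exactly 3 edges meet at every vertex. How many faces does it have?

Each face has 5 edges and each edge borders two faces, so 2E = 5F.
Each vertex has degree 3, so 3V = 2E and hence V = 5F/3.
Euler: V − E + F = 2 ⇒ (5F/3) − (5F/2) + F = 2.
Multiply by 6: (10 − 15 + 6)F = 12, i.e. 1F = 12.
So F = 12, E = 5·12/2 = 30, V = 5·12/3 = 20.

12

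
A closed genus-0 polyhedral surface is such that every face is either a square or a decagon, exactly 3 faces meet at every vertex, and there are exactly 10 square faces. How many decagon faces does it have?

2

Let x be the number of decagons; then F = 10 + x.
Edge–face incidences: 2E = 4·10 + 10·x = 40 + 10x.
Every vertex has degree 3, so 3V = 2E.
Euler: V − E + F = 2 ⇒ (2E)/3 − E + (10 + x) = 2.
Multiply by 6: 2·(2E) − 3·(2E) + 6·(10 + x) = 12, i.e. 60 + 6x − (40 + 10x) = 12.
Collecting terms: −4x + 20 = 12, so −4x = −8, so x = 2.
Then 2E = 40 + 10·2 = 60, so E = 30, V = 2E/3 = 20, F = 10 + 2 = 12.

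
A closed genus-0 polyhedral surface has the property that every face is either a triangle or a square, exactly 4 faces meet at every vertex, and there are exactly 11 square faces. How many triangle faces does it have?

8

Let x be the number of triangles; then F = 11 + x.
Edge–face incidences: 2E = 4·11 + 3·x = 44 + 3x.
Every vertex has degree 4, so 4V = 2E.
Euler: V − E + F = 2 ⇒ (2E)/4 − E + (11 + x) = 2.
Multiply by 8: 2·(2E) − 4·(2E) + 8·(11 + x) = 16, i.e. 88 + 8x − 2·(44 + 3x) = 16.
Collecting terms: 2x = 16, so x = 8.
Then 2E = 44 + 3·8 = 68, so E = 34, V = 2E/4 = 17, F = 11 + 8 = 19.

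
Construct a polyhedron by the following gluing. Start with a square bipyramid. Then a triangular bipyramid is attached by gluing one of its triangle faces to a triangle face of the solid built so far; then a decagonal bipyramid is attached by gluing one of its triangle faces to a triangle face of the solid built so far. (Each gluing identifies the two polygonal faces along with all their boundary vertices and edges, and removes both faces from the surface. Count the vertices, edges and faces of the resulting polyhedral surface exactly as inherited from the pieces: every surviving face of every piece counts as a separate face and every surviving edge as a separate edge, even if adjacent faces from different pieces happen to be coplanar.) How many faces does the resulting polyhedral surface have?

A square bipyramid: V=6, E=12, F=8.
Attach a triangular bipyramid (V=5, E=9, F=6) along a 3-gon: merge 3 vertices and 3 edges, delete both glued faces → V=8, E=18, F=12.
Attach a decagonal bipyramid (V=12, E=30, F=20) along a 3-gon: merge 3 vertices and 3 edges, delete both glued faces → V=17, E=45, F=30.
Check: V − E + F = 17 − 45 + 30 = 2.

30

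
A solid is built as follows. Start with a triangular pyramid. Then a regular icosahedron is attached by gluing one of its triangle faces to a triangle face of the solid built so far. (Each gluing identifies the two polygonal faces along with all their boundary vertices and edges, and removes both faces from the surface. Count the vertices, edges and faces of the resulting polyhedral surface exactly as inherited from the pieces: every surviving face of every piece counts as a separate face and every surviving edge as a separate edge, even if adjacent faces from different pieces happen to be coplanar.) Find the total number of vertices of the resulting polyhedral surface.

A triangular pyramid: V=4, E=6, F=4.
Attach a regular icosahedron (V=12, E=30, F=20) along a 3-gon: merge 3 vertices and 3 edges, delete both glued faces → V=13, E=33, F=22.
Check: V − E + F = 13 − 33 + 22 = 2.

13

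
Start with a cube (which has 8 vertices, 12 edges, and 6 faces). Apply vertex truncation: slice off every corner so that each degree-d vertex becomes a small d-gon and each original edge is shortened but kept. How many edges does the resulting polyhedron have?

36

Truncation replaces each original edge-end by a new vertex, so V′ = 2E = 24.
Each original edge survives, and each old vertex of degree d contributes d new edges; summing degrees gives Σd = 2E, so E′ = E + 2E = 3E = 36.
Each original face survives and each original vertex becomes one new face: F′ = F + V = 14.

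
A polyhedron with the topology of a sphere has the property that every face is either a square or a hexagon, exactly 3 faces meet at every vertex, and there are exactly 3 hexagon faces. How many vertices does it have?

Let x be the number of squares; then F = 3 + x.
Edge–face incidences: 2E = 6·3 + 4·x = 18 + 4x.
Every vertex has degree 3, so 3V = 2E.
Euler: V − E + F = 2 ⇒ (2E)/3 − E + (3 + x) = 2.
Multiply by 6: 2·(2E) − 3·(2E) + 6·(3 + x) = 12, i.e. 18 + 6x − (18 + 4x) = 12.
Collecting terms: 2x = 12, so x = 6.
Then 2E = 18 + 4·6 = 42, so E = 21, V = 2E/3 = 14, F = 3 + 6 = 9.

14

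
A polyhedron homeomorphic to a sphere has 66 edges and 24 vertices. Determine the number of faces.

Here V − E + F = 2.
F = 2 − V + E = 2 − 24 + 66 = 44.

44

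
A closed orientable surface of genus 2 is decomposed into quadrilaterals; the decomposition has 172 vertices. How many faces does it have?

174

χ = 2 − 2·2 = -2, and every face is a square so 4F = 2E.
V − E + F = -2 with E = 4F/2 gives 172 − (4/2 − 1)·F = -2, so F = 174 and E = 348.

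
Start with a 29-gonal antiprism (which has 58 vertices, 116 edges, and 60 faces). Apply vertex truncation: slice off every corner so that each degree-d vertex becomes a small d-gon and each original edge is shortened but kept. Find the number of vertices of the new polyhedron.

Truncation replaces each original edge-end by a new vertex, so V′ = 2E = 232.
Each original edge survives, and each old vertex of degree d contributes d new edges; summing degrees gives Σd = 2E, so E′ = E + 2E = 3E = 348.
Each original face survives and each original vertex becomes one new face: F′ = F + V = 118.

232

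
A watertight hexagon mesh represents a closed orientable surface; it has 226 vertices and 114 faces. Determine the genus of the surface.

Every face is a hexagon, so 2E = 6·114 = 684, giving E = 342.
χ = V − E + F = 226 − 342 + 114 = -2.
For a closed orientable surface χ = 2 − 2g, so g = (2 − (-2))/2 = 2.

2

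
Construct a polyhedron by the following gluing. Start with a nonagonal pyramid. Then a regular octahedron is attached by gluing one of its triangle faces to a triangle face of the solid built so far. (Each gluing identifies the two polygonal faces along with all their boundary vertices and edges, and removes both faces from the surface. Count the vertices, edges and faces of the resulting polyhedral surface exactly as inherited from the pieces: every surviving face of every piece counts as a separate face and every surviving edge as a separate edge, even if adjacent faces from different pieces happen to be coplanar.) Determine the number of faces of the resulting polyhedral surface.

16

A nonagonal pyramid: V=10, E=18, F=10.
Attach a regular octahedron (V=6, E=12, F=8) along a 3-gon: merge 3 vertices and 3 edges, delete both glued faces → V=13, E=27, F=16.
Check: V − E + F = 13 − 27 + 16 = 2.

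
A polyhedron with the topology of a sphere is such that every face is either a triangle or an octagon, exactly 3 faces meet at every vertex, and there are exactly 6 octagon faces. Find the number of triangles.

Let x be the number of triangles; then F = 6 + x.
Edge–face incidences: 2E = 8·6 + 3·x = 48 + 3x.
Every vertex has degree 3, so 3V = 2E.
Euler: V − E + F = 2 ⇒ (2E)/3 − E + (6 + x) = 2.
Multiply by 6: 2·(2E) − 3·(2E) + 6·(6 + x) = 12, i.e. 36 + 6x − (48 + 3x) = 12.
Collecting terms: 3x − 12 = 12, so 3x = 24, so x = 8.
Then 2E = 48 + 3·8 = 72, so E = 36, V = 2E/3 = 24, F = 6 + 8 = 14.

8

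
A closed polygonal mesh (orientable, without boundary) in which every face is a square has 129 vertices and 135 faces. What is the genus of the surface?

Every face is a square, so 2E = 4·135 = 540, giving E = 270.
χ = V − E + F = 129 − 270 + 135 = -6.
For a closed orientable surface χ = 2 − 2g, so g = (2 − (-6))/2 = 4.

4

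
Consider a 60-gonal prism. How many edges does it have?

180

A prism on an n-gon has two n-gon bases and n rectangular sides: V = 2·60 = 120, E = 3·60 = 180, F = 60 + 2 = 62.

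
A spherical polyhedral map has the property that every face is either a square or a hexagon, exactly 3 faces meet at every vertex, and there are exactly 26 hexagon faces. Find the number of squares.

Let x be the number of squares; then F = 26 + x.
Edge–face incidences: 2E = 6·26 + 4·x = 156 + 4x.
Every vertex has degree 3, so 3V = 2E.
Euler: V − E + F = 2 ⇒ (2E)/3 − E + (26 + x) = 2.
Multiply by 6: 2·(2E) − 3·(2E) + 6·(26 + x) = 12, i.e. 156 + 6x − (156 + 4x) = 12.
Collecting terms: 2x = 12, so x = 6.
Then 2E = 156 + 4·6 = 180, so E = 90, V = 2E/3 = 60, F = 26 + 6 = 32.

6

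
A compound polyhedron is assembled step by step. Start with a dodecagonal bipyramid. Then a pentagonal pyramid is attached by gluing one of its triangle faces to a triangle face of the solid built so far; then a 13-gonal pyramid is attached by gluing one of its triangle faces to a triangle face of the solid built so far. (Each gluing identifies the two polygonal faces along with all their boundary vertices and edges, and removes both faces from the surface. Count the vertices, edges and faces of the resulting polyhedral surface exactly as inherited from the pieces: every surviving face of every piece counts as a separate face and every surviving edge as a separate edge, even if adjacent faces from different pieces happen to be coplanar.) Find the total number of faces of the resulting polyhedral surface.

A dodecagonal bipyramid: V=14, E=36, F=24.
Attach a pentagonal pyramid (V=6, E=10, F=6) along a 3-gon: merge 3 vertices and 3 edges, delete both glued faces → V=17, E=43, F=28.
Attach a 13-gonal pyramid (V=14, E=26, F=14) along a 3-gon: merge 3 vertices and 3 edges, delete both glued faces → V=28, E=66, F=40.
Check: V − E + F = 28 − 66 + 40 = 2.

40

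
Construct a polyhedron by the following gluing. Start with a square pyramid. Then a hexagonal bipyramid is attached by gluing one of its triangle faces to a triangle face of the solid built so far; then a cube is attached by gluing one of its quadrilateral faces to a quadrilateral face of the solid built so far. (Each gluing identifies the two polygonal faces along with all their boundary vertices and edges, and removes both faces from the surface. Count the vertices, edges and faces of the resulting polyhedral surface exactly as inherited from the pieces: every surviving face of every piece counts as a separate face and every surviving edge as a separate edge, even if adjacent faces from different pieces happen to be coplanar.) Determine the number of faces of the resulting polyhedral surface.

19

A square pyramid: V=5, E=8, F=5.
Attach a hexagonal bipyramid (V=8, E=18, F=12) along a 3-gon: merge 3 vertices and 3 edges, delete both glued faces → V=10, E=23, F=15.
Attach a cube (V=8, E=12, F=6) along a 4-gon: merge 4 vertices and 4 edges, delete both glued faces → V=14, E=31, F=19.
Check: V − E + F = 14 − 31 + 19 = 2.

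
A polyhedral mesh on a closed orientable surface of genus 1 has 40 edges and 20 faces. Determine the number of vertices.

20

For a closed orientable surface of genus 1, χ = 2 − 2·1 = 0.
V = 0 + E − F = 0 + 40 − 20 = 20.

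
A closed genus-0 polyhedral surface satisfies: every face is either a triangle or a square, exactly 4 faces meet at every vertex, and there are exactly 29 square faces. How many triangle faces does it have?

Let x be the number of triangles; then F = 29 + x.
Edge–face incidences: 2E = 4·29 + 3·x = 116 + 3x.
Every vertex has degree 4, so 4V = 2E.
Euler: V − E + F = 2 ⇒ (2E)/4 − E + (29 + x) = 2.
Multiply by 8: 2·(2E) − 4·(2E) + 8·(29 + x) = 16, i.e. 232 + 8x − 2·(116 + 3x) = 16.
Collecting terms: 2x = 16, so x = 8.
Then 2E = 116 + 3·8 = 140, so E = 70, V = 2E/4 = 35, F = 29 + 8 = 37.

8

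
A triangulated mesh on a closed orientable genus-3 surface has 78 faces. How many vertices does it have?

χ = 2 − 2·3 = -4, and every face is a triangle so 3F = 2E.
E = 3·78/2 = 117. Then V = -4 + E − F = -4 + 117 − 78 = 35.

35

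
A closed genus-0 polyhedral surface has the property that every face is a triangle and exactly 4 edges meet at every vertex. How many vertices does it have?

6

Each face has 3 edges and each edge borders two faces, so 2E = 3F.
Each vertex has degree 4, so 4V = 2E and hence V = 3F/4.
Euler: V − E + F = 2 ⇒ (3F/4) − (3F/2) + F = 2.
Multiply by 8: (6 − 12 + 8)F = 16, i.e. 2F = 16.
So F = 8, E = 3·8/2 = 12, V = 3·8/4 = 6.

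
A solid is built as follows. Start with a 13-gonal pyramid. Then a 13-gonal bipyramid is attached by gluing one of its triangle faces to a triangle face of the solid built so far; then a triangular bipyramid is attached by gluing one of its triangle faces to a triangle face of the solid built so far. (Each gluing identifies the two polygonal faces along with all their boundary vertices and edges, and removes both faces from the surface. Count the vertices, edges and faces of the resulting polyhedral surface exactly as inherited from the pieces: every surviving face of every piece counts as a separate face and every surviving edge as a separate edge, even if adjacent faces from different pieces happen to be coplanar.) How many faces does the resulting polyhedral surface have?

42

A 13-gonal pyramid: V=14, E=26, F=14.
Attach a 13-gonal bipyramid (V=15, E=39, F=26) along a 3-gon: merge 3 vertices and 3 edges, delete both glued faces → V=26, E=62, F=38.
Attach a triangular bipyramid (V=5, E=9, F=6) along a 3-gon: merge 3 vertices and 3 edges, delete both glued faces → V=28, E=68, F=42.
Check: V − E + F = 28 − 68 + 42 = 2.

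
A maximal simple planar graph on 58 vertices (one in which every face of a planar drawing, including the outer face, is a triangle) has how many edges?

In a plane triangulation 3F = 2E and V − E + F = 2, so E = 3V − 6 = 3·58 − 6 = 168.

168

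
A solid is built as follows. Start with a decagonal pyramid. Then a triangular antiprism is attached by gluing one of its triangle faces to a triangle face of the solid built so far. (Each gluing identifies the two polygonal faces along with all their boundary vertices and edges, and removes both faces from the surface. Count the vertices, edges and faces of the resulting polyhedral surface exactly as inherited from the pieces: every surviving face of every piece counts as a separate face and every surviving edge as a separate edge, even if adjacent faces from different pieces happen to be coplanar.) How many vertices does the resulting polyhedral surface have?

A decagonal pyramid: V=11, E=20, F=11.
Attach a triangular antiprism (V=6, E=12, F=8) along a 3-gon: merge 3 vertices and 3 edges, delete both glued faces → V=14, E=29, F=17.
Check: V − E + F = 14 − 29 + 17 = 2.

14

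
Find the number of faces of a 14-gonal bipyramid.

28

A bipyramid over an n-gon has 2n triangular faces and n + 2 vertices: V = 14 + 2 = 16, E = 3·14 = 42, F = 2·14 = 28.
Check: V − E + F = 16 − 42 + 28 = 2.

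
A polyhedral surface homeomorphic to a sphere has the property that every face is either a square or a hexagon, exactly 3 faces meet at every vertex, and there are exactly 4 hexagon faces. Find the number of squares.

Let x be the number of squares; then F = 4 + x.
Edge–face incidences: 2E = 6·4 + 4·x = 24 + 4x.
Every vertex has degree 3, so 3V = 2E.
Euler: V − E + F = 2 ⇒ (2E)/3 − E + (4 + x) = 2.
Multiply by 6: 2·(2E) − 3·(2E) + 6·(4 + x) = 12, i.e. 24 + 6x − (24 + 4x) = 12.
Collecting terms: 2x = 12, so x = 6.
Then 2E = 24 + 4·6 = 48, so E = 24, V = 2E/3 = 16, F = 4 + 6 = 10.

6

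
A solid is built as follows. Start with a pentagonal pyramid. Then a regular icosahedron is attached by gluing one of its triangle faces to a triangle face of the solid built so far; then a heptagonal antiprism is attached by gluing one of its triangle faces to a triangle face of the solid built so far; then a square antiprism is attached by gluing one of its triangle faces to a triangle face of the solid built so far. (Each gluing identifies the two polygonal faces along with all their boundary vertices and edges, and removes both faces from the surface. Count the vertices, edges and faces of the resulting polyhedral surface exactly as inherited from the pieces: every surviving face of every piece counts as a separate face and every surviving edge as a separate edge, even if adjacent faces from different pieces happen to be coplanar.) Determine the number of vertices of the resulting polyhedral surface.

A pentagonal pyramid: V=6, E=10, F=6.
Attach a regular icosahedron (V=12, E=30, F=20) along a 3-gon: merge 3 vertices and 3 edges, delete both glued faces → V=15, E=37, F=24.
Attach a heptagonal antiprism (V=14, E=28, F=16) along a 3-gon: merge 3 vertices and 3 edges, delete both glued faces → V=26, E=62, F=38.
Attach a square antiprism (V=8, E=16, F=10) along a 3-gon: merge 3 vertices and 3 edges, delete both glued faces → V=31, E=75, F=46.
Check: V − E + F = 31 − 75 + 46 = 2.

31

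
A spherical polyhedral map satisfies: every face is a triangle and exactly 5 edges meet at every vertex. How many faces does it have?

20

Each face has 3 edges and each edge borders two faces, so 2E = 3F.
Each vertex has degree 5, so 5V = 2E and hence V = 3F/5.
Euler: V − E + F = 2 ⇒ (3F/5) − (3F/2) + F = 2.
Multiply by 10: (6 − 15 + 10)F = 20, i.e. 1F = 20.
So F = 20, E = 3·20/2 = 30, V = 3·20/5 = 12.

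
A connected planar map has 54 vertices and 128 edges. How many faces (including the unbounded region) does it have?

Euler's formula for a connected plane graph: V − E + F = 2, so F = 2 − 54 + 128 = 76.

76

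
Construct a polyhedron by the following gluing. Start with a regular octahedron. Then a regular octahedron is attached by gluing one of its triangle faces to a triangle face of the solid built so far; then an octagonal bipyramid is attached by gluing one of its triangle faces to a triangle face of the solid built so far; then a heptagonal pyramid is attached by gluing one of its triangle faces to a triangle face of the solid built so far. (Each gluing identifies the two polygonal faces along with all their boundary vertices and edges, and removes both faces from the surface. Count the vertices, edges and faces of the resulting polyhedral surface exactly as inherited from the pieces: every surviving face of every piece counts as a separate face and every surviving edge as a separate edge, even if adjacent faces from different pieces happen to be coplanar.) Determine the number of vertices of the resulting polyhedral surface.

21

A regular octahedron: V=6, E=12, F=8.
Attach a regular octahedron (V=6, E=12, F=8) along a 3-gon: merge 3 vertices and 3 edges, delete both glued faces → V=9, E=21, F=14.
Attach an octagonal bipyramid (V=10, E=24, F=16) along a 3-gon: merge 3 vertices and 3 edges, delete both glued faces → V=16, E=42, F=28.
Attach a heptagonal pyramid (V=8, E=14, F=8) along a 3-gon: merge 3 vertices and 3 edges, delete both glued faces → V=21, E=53, F=34.
Check: V − E + F = 21 − 53 + 34 = 2.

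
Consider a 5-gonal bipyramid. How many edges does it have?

A bipyramid over an n-gon has 2n triangular faces and n + 2 vertices: V = 5 + 2 = 7, E = 3·5 = 15, F = 2·5 = 10.

15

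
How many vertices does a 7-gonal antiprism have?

14

An antiprism on an n-gon has two n-gon caps and 2n triangles: V = 2·7 = 14, E = 4·7 = 28, F = 2·7 + 2 = 16.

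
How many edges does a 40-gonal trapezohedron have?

160

The n-trapezohedron (dual of the n-antiprism) has V = 2·40 + 2 = 82, E = 4·40 = 160, F = 2·40 = 80.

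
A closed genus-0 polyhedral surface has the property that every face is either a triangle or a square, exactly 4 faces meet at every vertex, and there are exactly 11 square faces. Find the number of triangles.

Let x be the number of triangles; then F = 11 + x.
Edge–face incidences: 2E = 4·11 + 3·x = 44 + 3x.
Every vertex has degree 4, so 4V = 2E.
Euler: V − E + F = 2 ⇒ (2E)/4 − E + (11 + x) = 2.
Multiply by 8: 2·(2E) − 4·(2E) + 8·(11 + x) = 16, i.e. 88 + 8x − 2·(44 + 3x) = 16.
Collecting terms: 2x = 16, so x = 8.
Then 2E = 44 + 3·8 = 68, so E = 34, V = 2E/4 = 17, F = 11 + 8 = 19.

8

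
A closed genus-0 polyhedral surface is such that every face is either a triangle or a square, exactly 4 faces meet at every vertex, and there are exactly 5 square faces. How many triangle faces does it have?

Let x be the number of triangles; then F = 5 + x.
Edge–face incidences: 2E = 4·5 + 3·x = 20 + 3x.
Every vertex has degree 4, so 4V = 2E.
Euler: V − E + F = 2 ⇒ (2E)/4 − E + (5 + x) = 2.
Multiply by 8: 2·(2E) − 4·(2E) + 8·(5 + x) = 16, i.e. 40 + 8x − 2·(20 + 3x) = 16.
Collecting terms: 2x = 16, so x = 8.
Then 2E = 20 + 3·8 = 44, so E = 22, V = 2E/4 = 11, F = 5 + 8 = 13.

8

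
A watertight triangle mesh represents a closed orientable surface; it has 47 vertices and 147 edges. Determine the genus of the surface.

2

Every face is a triangle and each edge borders two faces, so 3F = 2·147, giving F = 98.
χ = V − E + F = 47 − 147 + 98 = -2.
For a closed orientable surface χ = 2 − 2g, so g = (2 − (-2))/2 = 2.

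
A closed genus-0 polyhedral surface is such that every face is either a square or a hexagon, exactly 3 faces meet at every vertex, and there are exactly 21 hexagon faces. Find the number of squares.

6

Let x be the number of squares; then F = 21 + x.
Edge–face incidences: 2E = 6·21 + 4·x = 126 + 4x.
Every vertex has degree 3, so 3V = 2E.
Euler: V − E + F = 2 ⇒ (2E)/3 − E + (21 + x) = 2.
Multiply by 6: 2·(2E) − 3·(2E) + 6·(21 + x) = 12, i.e. 126 + 6x − (126 + 4x) = 12.
Collecting terms: 2x = 12, so x = 6.
Then 2E = 126 + 4·6 = 150, so E = 75, V = 2E/3 = 50, F = 21 + 6 = 27.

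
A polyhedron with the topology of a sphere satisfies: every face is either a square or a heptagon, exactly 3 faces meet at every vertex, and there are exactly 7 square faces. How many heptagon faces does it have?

2

Let x be the number of heptagons; then F = 7 + x.
Edge–face incidences: 2E = 4·7 + 7·x = 28 + 7x.
Every vertex has degree 3, so 3V = 2E.
Euler: V − E + F = 2 ⇒ (2E)/3 − E + (7 + x) = 2.
Multiply by 6: 2·(2E) − 3·(2E) + 6·(7 + x) = 12, i.e. 42 + 6x − (28 + 7x) = 12.
Collecting terms: −x + 14 = 12, so −x = −2, so x = 2.
Then 2E = 28 + 7·2 = 42, so E = 21, V = 2E/3 = 14, F = 7 + 2 = 9.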